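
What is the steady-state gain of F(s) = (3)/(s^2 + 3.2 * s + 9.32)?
DC gain = F(0) = num(0)/den(0) = 3/9.32 = 0.3219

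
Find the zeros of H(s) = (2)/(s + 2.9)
Numerator is a nonzero constant (2) → Zeros: none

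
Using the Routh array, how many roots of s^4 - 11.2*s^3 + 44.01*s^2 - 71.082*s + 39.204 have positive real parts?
Routh array:
s^4: [1, 44.01, 39.204]; s^3: [-11.2, -71.082]; s^2: [37.6634, 39.204]; s^1: [-59.4239]; s^0: [39.204]
First column: [1, -11.2, 37.6634, -59.4239, 39.204]. Sign changes = RHP roots = 4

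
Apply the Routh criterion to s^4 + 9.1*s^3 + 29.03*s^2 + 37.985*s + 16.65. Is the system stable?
Routh array:
s^4: [1, 29.03, 16.65]; s^3: [9.1, 37.985]; s^2: [24.8558, 16.65]; s^1: [31.8892]; s^0: [16.65]
First column: [1, 9.1, 24.8558, 31.8892, 16.65]. Sign changes = 0.
Yes, stable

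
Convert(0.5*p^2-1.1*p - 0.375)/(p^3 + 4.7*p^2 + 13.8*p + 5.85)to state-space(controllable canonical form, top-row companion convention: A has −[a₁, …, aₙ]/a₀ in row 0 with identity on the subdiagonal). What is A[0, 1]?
Reachable canonical form for den = p^3 + 4.7*p^2 + 13.8*p + 5.85: top row of A = -[a₁,a₂,...,aₙ]/a₀, ones on the subdiagonal, zeros elsewhere.
A = [[-4.7, -13.8, -5.85], [1, 0, 0], [0, 1, 0]].
A[0,1] = -13.8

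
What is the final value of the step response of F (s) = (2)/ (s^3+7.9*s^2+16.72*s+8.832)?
FVT: lim_{t→∞} y(t) = lim_{s→0} s*Y(s) where Y(s) = F(s)/s.
= lim_{s→0} F(s) = F(0) = num(0)/den(0) = 2/8.832 = 0.2264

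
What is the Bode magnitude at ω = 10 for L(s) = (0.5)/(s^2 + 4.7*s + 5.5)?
Substitute s = j*10: L(j10) = -0.00424176 - 0.00210966j.
|L(j10)| = sqrt(Re² + Im²) = 0.004737.
20*log₁₀(0.004737) = -46.49 dB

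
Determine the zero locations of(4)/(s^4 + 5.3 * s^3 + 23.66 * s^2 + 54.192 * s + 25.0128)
Numerator is a nonzero constant (4) → Zeros: none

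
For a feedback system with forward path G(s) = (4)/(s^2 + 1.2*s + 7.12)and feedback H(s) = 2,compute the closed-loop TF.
Closed-loop T = G/(1+GH).
Numerator: G_num * H_den = 4.
Denominator: G_den * H_den + G_num * H_num = (s^2 + 1.2*s + 7.12) + (8) = s^2 + 1.2*s + 15.12.
T(s) = (4)/(s^2 + 1.2*s + 15.12)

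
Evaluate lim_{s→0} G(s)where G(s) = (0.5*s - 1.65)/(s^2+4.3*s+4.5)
DC gain = G(0) = num(0)/den(0) = -1.65/4.5 = -0.3667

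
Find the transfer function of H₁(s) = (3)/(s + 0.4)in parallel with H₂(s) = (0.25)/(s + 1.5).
Parallel: H = H₁ + H₂ = (n₁·d₂ + n₂·d₁)/(d₁·d₂).
n₁·d₂ = 3*s + 4.5. n₂·d₁ = 0.25*s + 0.1. Sum = 3.25*s + 4.6. d₁·d₂ = s^2 + 1.9*s + 0.6.
H(s) = (3.25*s + 4.6)/(s^2 + 1.9*s + 0.6)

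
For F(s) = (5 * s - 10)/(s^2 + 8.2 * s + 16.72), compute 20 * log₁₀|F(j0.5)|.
Substitute s = j*0.5: F(j0.5) = -0.536153 + 0.28526j.
|F(j0.5)| = sqrt(Re² + Im²) = 0.6073.
20*log₁₀(0.6073) = -4.33 dB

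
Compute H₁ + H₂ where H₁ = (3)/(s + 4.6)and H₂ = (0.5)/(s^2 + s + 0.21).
Parallel: H = H₁ + H₂ = (n₁·d₂ + n₂·d₁)/(d₁·d₂).
n₁·d₂ = 3*s^2 + 3*s + 0.63. n₂·d₁ = 0.5*s + 2.3. Sum = 3*s^2 + 3.5*s + 2.93. d₁·d₂ = s^3 + 5.6*s^2 + 4.81*s + 0.966.
H(s) = (3*s^2 + 3.5*s + 2.93)/(s^3 + 5.6*s^2 + 4.81*s + 0.966)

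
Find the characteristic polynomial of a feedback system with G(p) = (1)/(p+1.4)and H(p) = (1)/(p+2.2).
Characteristic poly = G_den * H_den + G_num * H_num = (p^2 + 3.6*p + 3.08) + (1) = p^2 + 3.6*p + 4.08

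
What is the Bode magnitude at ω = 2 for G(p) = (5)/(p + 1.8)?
Substitute p = j*2: G(j2) = 1.24309 - 1.38122j.
|G(j2)| = sqrt(Re² + Im²) = 1.858.
20*log₁₀(1.858) = 5.38 dB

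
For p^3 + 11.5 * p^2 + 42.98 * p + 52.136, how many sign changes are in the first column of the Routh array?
Routh array:
p^3: [1, 42.98]; p^2: [11.5, 52.136]; p^1: [38.4464]; p^0: [52.136]
First column: [1, 11.5, 38.4464, 52.136]. Sign changes = 0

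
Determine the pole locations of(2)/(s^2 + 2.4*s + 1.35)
Set denominator = 0: s^2 + 2.4*s + 1.35 = (s + 1.5)(s + 0.9) = 0 → Poles: -0.9, -1.5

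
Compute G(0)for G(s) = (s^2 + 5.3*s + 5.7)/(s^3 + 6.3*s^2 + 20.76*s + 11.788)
DC gain = G(0) = num(0)/den(0) = 5.7/11.788 = 0.4835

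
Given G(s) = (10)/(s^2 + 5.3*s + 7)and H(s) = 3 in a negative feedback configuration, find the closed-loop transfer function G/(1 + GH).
Closed-loop T = G/(1+GH).
Numerator: G_num * H_den = 10.
Denominator: G_den * H_den + G_num * H_num = (s^2 + 5.3*s + 7) + (30) = s^2 + 5.3*s + 37.
T(s) = (10)/(s^2 + 5.3*s + 37)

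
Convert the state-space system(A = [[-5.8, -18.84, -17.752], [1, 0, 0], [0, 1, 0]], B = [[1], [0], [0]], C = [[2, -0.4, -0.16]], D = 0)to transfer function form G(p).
G(p) = C(pI - A)⁻¹B + D.
Characteristic polynomial det(pI - A) = p^3 + 5.8*p^2 + 18.84*p + 17.752.
Numerator from C·adj(pI-A)·B + D·det(pI-A) = 2*p^2 - 0.4*p - 0.16.
G(p) = (2*p^2 - 0.4*p - 0.16)/(p^3 + 5.8*p^2 + 18.84*p + 17.752)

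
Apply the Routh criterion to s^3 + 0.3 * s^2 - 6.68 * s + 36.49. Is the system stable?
Routh array:
s^3: [1, -6.68]; s^2: [0.3, 36.49]; s^1: [-128.313]; s^0: [36.49]
First column: [1, 0.3, -128.313, 36.49]. Sign changes = 2.
No, unstable (2 RHP root(s))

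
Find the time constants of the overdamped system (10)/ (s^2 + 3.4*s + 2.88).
Overdamped: real poles at -1.8, -1.6. τ = -1/pole → τ₁ = 0.5556, τ₂ = 0.625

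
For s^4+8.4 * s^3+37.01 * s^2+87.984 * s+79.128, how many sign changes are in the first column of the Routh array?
Routh array:
s^4: [1, 37.01, 79.128]; s^3: [8.4, 87.984]; s^2: [26.5357, 79.128]; s^1: [62.9357]; s^0: [79.128]
First column: [1, 8.4, 26.5357, 62.9357, 79.128]. Sign changes = 0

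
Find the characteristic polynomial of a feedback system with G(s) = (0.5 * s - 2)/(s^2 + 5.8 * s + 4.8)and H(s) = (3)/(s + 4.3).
Characteristic poly = G_den * H_den + G_num * H_num = (s^3 + 10.1*s^2 + 29.74*s + 20.64) + (1.5*s - 6) = s^3 + 10.1*s^2 + 31.24*s + 14.64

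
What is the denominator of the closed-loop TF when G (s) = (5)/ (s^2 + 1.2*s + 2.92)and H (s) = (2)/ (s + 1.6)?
Characteristic poly = G_den * H_den + G_num * H_num = (s^3 + 2.8*s^2 + 4.84*s + 4.672) + (10) = s^3 + 2.8*s^2 + 4.84*s + 14.672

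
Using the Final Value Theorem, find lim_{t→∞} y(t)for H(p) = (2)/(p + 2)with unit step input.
FVT: lim_{t→∞} y(t) = lim_{p→0} p*Y(p) where Y(p) = H(p)/p.
= lim_{p→0} H(p) = H(0) = num(0)/den(0) = 2/2 = 1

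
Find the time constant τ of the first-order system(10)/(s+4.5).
First-order system: τ = -1/pole. Pole = -4.5. τ = -1/(-4.5) = 0.2222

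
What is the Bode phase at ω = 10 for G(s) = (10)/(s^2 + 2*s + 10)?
Substitute s = j*10: G(j10) = -0.105882 - 0.0235294j.
∠G(j10) = atan2(Im, Re) = atan2(-0.0235294, -0.105882) = -167.47°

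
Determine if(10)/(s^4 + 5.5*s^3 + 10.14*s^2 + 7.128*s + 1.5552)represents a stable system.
Denominator: s^4 + 5.5*s^3 + 10.14*s^2 + 7.128*s + 1.5552 = (s + 2.4)(s + 1.8)(s + 0.9)(s + 0.4). Poles: -0.4, -0.9, -1.8, -2.4. All Re(p)<0: Yes (stable)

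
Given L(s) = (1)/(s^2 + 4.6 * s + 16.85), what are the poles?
Set denominator = 0: s^2 + 4.6*s + 16.85 = 0 → Poles: -2.3 + 3.4j, -2.3 - 3.4j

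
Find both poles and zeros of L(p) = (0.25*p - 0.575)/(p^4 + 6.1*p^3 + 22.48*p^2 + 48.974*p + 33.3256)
Set denominator = 0: p^4 + 6.1*p^3 + 22.48*p^2 + 48.974*p + 33.3256 = (p + 1.1)(p + 2.8)(p^2 + 2.2*p + 10.82) = 0 → Poles: -1.1, -1.1 + 3.1j, -1.1 - 3.1j, -2.8
Set numerator = 0: 0.25*p - 0.575 = 0 → Zeros: 2.3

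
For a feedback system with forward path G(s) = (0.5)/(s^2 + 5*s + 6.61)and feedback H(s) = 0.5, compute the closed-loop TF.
Closed-loop T = G/(1+GH).
Numerator: G_num * H_den = 0.5.
Denominator: G_den * H_den + G_num * H_num = (s^2 + 5*s + 6.61) + (0.25) = s^2 + 5*s + 6.86.
T(s) = (0.5)/(s^2 + 5*s + 6.86)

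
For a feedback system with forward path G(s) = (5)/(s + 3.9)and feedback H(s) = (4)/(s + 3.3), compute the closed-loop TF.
Closed-loop T = G/(1+GH).
Numerator: G_num * H_den = 5*s + 16.5.
Denominator: G_den * H_den + G_num * H_num = (s^2 + 7.2*s + 12.87) + (20) = s^2 + 7.2*s + 32.87.
T(s) = (5*s + 16.5)/(s^2 + 7.2*s + 32.87)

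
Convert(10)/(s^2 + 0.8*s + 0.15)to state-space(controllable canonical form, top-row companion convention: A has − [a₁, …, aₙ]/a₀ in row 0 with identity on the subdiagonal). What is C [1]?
Reachable canonical form: C = numerator coefficients (right-aligned, zero-padded to length n).
num = 10, C = [[0, 10]].
C[1] = 10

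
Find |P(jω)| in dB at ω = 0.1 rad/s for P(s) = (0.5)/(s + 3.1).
Substitute s = j*0.1: P(j0.1) = 0.161123 - 0.00519751j.
|P(j0.1)| = sqrt(Re² + Im²) = 0.1612.
20*log₁₀(0.1612) = -15.85 dB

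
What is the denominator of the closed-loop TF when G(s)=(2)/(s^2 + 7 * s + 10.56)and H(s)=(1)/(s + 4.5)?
Characteristic poly = G_den * H_den + G_num * H_num = (s^3 + 11.5*s^2 + 42.06*s + 47.52) + (2) = s^3 + 11.5*s^2 + 42.06*s + 49.52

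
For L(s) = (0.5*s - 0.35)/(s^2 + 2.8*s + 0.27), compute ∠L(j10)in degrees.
Substitute s = j*10: L(j10) = 0.0163005 - 0.0455589j.
∠L(j10) = atan2(Im, Re) = atan2(-0.0455589, 0.0163005) = -70.31°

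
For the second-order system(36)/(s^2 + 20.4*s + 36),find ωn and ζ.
Standard form: ωn²/(s²+2ζωn·s+ωn²).
const=36=ωn² → ωn=6, s coeff=20.4=2ζωn → ζ=1.7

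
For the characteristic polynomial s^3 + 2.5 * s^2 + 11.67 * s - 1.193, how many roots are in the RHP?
s^3 + 2.5*s^2 + 11.67*s - 1.193 = (s - 0.1)(s^2 + 2.6*s + 11.93). Poles: -1.3 + 3.2j, -1.3 - 3.2j, 0.1. RHP poles (Re>0): 1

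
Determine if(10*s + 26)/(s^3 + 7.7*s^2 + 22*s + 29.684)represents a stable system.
Denominator: s^3 + 7.7*s^2 + 22*s + 29.684 = (s + 4.1)(s^2 + 3.6*s + 7.24). Poles: -1.8 + 2j, -1.8 - 2j, -4.1. All Re(p)<0: Yes (stable)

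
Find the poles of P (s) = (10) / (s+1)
Set denominator = 0: s + 1 = 0 → Poles: -1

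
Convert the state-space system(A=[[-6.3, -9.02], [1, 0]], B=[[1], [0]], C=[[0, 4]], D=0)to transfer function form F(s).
F(s) = C(sI - A)⁻¹B + D.
Characteristic polynomial det(sI - A) = s^2 + 6.3*s + 9.02.
Numerator from C·adj(sI-A)·B + D·det(sI-A) = 4.
F(s) = (4)/(s^2 + 6.3*s + 9.02)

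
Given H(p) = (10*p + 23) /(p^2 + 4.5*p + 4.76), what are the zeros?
Set numerator = 0: 10*p + 23 = 0 → Zeros: -2.3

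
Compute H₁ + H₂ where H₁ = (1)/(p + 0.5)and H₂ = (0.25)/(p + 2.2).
Parallel: H = H₁ + H₂ = (n₁·d₂ + n₂·d₁)/(d₁·d₂).
n₁·d₂ = p + 2.2. n₂·d₁ = 0.25*p + 0.125. Sum = 1.25*p + 2.325. d₁·d₂ = p^2 + 2.7*p + 1.1.
H(p) = (1.25*p + 2.325)/(p^2 + 2.7*p + 1.1)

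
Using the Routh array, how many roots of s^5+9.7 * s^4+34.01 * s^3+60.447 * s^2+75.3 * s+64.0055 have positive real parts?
Routh array:
s^5: [1, 34.01, 75.3]; s^4: [9.7, 60.447, 64.0055]; s^3: [27.7784, 68.7015]; s^2: [36.4569, 64.0055]; s^1: [19.9325]; s^0: [64.0055]
First column: [1, 9.7, 27.7784, 36.4569, 19.9325, 64.0055]. Sign changes = RHP roots = 0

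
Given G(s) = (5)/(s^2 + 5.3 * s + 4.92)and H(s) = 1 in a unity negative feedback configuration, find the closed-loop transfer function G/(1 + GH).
Closed-loop T = G/(1+GH).
Numerator: G_num * H_den = 5.
Denominator: G_den * H_den + G_num * H_num = (s^2 + 5.3*s + 4.92) + (5) = s^2 + 5.3*s + 9.92.
T(s) = (5)/(s^2 + 5.3*s + 9.92)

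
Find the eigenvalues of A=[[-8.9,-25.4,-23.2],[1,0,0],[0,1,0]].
Eigenvalues solve det(λI - A) = 0.
Characteristic polynomial: λ^3 + 8.9*λ^2 + 25.4*λ + 23.2 = 0.
Factor: (λ + 2)(λ + 2.9)(λ + 4) = 0.
Roots: -2, -2.9, -4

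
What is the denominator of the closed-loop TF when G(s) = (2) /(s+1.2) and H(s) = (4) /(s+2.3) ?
Characteristic poly = G_den * H_den + G_num * H_num = (s^2 + 3.5*s + 2.76) + (8) = s^2 + 3.5*s + 10.76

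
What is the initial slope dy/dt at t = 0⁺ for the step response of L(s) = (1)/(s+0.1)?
IVT: y'(0⁺) = lim_{s→∞} s²·Y(s) = lim_{s→∞} s·L(s).
deg(num) = 0, deg(den) = 1, relative degree = 1, so s·L(s) → (leading num)/(leading den) = 1/1 = 1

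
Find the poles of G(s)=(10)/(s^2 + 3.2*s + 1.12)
Set denominator = 0: s^2 + 3.2*s + 1.12 = (s + 2.8)(s + 0.4) = 0 → Poles: -0.4, -2.8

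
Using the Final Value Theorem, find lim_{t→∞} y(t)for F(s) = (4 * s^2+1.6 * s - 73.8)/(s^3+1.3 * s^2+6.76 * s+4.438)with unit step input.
FVT: lim_{t→∞} y(t) = lim_{s→0} s*Y(s) where Y(s) = F(s)/s.
= lim_{s→0} F(s) = F(0) = num(0)/den(0) = -73.8/4.438 = -16.63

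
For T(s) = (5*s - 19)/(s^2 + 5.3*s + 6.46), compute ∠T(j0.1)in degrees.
Substitute s = j*0.1: T(j0.1) = -2.91965 + 0.317429j.
∠T(j0.1) = atan2(Im, Re) = atan2(0.317429, -2.91965) = 173.80°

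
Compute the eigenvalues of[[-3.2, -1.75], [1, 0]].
Eigenvalues solve det(λI - A) = 0.
Characteristic polynomial: λ^2 + 3.2*λ + 1.75 = 0.
Factor: (λ + 0.7)(λ + 2.5) = 0.
Roots: -0.7, -2.5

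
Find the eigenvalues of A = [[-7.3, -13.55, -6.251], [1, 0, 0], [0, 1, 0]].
Eigenvalues solve det(λI - A) = 0.
Characteristic polynomial: λ^3 + 7.3*λ^2 + 13.55*λ + 6.251 = 0.
Factor: (λ + 4.7)(λ + 1.9)(λ + 0.7) = 0.
Roots: -0.7, -1.9, -4.7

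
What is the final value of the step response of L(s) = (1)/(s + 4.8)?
FVT: lim_{t→∞} y(t) = lim_{s→0} s*Y(s) where Y(s) = L(s)/s.
= lim_{s→0} L(s) = L(0) = num(0)/den(0) = 1/4.8 = 0.2083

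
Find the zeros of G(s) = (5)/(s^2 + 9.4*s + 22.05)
Numerator is a nonzero constant (5) → Zeros: none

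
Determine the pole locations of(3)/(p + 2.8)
Set denominator = 0: p + 2.8 = 0 → Poles: -2.8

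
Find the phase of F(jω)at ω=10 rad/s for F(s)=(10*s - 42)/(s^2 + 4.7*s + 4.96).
Substitute s = j*10: F(j10) = 0.773171 - 0.669833j.
∠F(j10) = atan2(Im, Re) = atan2(-0.669833, 0.773171) = -40.90°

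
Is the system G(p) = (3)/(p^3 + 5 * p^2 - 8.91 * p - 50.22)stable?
Denominator: p^3 + 5*p^2 - 8.91*p - 50.22 = (p - 3.1)(p + 3.6)(p + 4.5). Poles: -3.6, -4.5, 3.1. All Re(p)<0: No (unstable)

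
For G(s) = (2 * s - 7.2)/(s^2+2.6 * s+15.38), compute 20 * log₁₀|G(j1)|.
Substitute s = j*1: G(j1) = -0.460494 + 0.222343j.
|G(j1)| = sqrt(Re² + Im²) = 0.5114.
20*log₁₀(0.5114) = -5.83 dB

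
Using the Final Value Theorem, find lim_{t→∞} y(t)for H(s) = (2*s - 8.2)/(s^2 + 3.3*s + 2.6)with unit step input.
FVT: lim_{t→∞} y(t) = lim_{s→0} s*Y(s) where Y(s) = H(s)/s.
= lim_{s→0} H(s) = H(0) = num(0)/den(0) = -8.2/2.6 = -3.154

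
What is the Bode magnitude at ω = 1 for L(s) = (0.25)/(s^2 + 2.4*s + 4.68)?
Substitute s = j*1: L(j1) = 0.0476625 - 0.0310842j.
|L(j1)| = sqrt(Re² + Im²) = 0.0569.
20*log₁₀(0.0569) = -24.90 dB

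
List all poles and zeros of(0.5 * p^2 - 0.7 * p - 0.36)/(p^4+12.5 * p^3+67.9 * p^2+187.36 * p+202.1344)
Set denominator = 0: p^4 + 12.5*p^3 + 67.9*p^2 + 187.36*p + 202.1344 = (p + 2.6)(p + 4.3)(p^2 + 5.6*p + 18.08) = 0 → Poles: -2.6, -2.8 + 3.2j, -2.8 - 3.2j, -4.3
Set numerator = 0: 0.5*p^2 - 0.7*p - 0.36 = 0.5*(p - 1.8)(p + 0.4) = 0 → Zeros: -0.4, 1.8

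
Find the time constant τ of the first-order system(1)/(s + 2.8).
First-order system: τ = -1/pole. Pole = -2.8. τ = -1/(-2.8) = 0.3571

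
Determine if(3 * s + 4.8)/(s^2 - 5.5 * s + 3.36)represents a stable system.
Denominator: s^2 - 5.5*s + 3.36 = (s - 0.7)(s - 4.8). Poles: 0.7, 4.8. All Re(p)<0: No (unstable)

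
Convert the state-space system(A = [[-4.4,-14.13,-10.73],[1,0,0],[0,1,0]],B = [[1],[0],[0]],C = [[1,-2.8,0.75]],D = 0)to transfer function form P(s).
P(s) = C(sI - A)⁻¹B + D.
Characteristic polynomial det(sI - A) = s^3 + 4.4*s^2 + 14.13*s + 10.73.
Numerator from C·adj(sI-A)·B + D·det(sI-A) = s^2 - 2.8*s + 0.75.
P(s) = (s^2 - 2.8*s + 0.75)/(s^3 + 4.4*s^2 + 14.13*s + 10.73)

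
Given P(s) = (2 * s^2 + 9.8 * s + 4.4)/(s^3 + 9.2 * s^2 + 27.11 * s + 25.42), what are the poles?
Set denominator = 0: s^3 + 9.2*s^2 + 27.11*s + 25.42 = (s + 3.1)(s + 2)(s + 4.1) = 0 → Poles: -2, -3.1, -4.1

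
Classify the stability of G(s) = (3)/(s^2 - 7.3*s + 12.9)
Denominator: s^2 - 7.3*s + 12.9 = (s - 3)(s - 4.3). Poles: 3, 4.3. Unstable (2 pole(s) in RHP)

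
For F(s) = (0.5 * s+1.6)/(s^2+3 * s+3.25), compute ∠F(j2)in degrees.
Substitute s = j*2: F(j2) = 0.131282 - 0.283077j.
∠F(j2) = atan2(Im, Re) = atan2(-0.283077, 0.131282) = -65.12°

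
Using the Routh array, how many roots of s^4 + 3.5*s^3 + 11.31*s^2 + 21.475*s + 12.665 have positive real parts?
Routh array:
s^4: [1, 11.31, 12.665]; s^3: [3.5, 21.475]; s^2: [5.17429, 12.665]; s^1: [12.9081]; s^0: [12.665]
First column: [1, 3.5, 5.17429, 12.9081, 12.665]. Sign changes = RHP roots = 0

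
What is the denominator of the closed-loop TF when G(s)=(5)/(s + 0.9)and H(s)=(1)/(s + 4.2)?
Characteristic poly = G_den * H_den + G_num * H_num = (s^2 + 5.1*s + 3.78) + (5) = s^2 + 5.1*s + 8.78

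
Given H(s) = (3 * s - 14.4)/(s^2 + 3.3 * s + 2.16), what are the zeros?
Set numerator = 0: 3*s - 14.4 = 0 → Zeros: 4.8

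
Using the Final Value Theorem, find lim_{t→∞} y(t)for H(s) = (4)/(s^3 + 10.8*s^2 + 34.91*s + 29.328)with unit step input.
FVT: lim_{t→∞} y(t) = lim_{s→0} s*Y(s) where Y(s) = H(s)/s.
= lim_{s→0} H(s) = H(0) = num(0)/den(0) = 4/29.328 = 0.1364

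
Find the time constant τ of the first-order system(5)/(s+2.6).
First-order system: τ = -1/pole. Pole = -2.6. τ = -1/(-2.6) = 0.3846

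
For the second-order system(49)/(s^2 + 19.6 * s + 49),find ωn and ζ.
Standard form: ωn²/(s²+2ζωn·s+ωn²).
const=49=ωn² → ωn=7, s coeff=19.6=2ζωn → ζ=1.4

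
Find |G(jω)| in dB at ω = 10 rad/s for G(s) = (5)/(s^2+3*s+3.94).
Substitute s = j*10: G(j10) = -0.0474252 - 0.0148111j.
|G(j10)| = sqrt(Re² + Im²) = 0.04968.
20*log₁₀(0.04968) = -26.08 dB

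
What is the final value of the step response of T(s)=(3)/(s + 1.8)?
FVT: lim_{t→∞} y(t) = lim_{s→0} s*Y(s) where Y(s) = T(s)/s.
= lim_{s→0} T(s) = T(0) = num(0)/den(0) = 3/1.8 = 1.667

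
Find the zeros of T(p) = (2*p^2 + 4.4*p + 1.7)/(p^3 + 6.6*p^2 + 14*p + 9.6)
Set numerator = 0: 2*p^2 + 4.4*p + 1.7 = 2*(p + 1.7)(p + 0.5) = 0 → Zeros: -0.5, -1.7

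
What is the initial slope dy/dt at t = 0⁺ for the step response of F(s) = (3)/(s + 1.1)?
IVT: y'(0⁺) = lim_{s→∞} s²·Y(s) = lim_{s→∞} s·F(s).
deg(num) = 0, deg(den) = 1, relative degree = 1, so s·F(s) → (leading num)/(leading den) = 3/1 = 3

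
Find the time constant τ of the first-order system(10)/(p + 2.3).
First-order system: τ = -1/pole. Pole = -2.3. τ = -1/(-2.3) = 0.4348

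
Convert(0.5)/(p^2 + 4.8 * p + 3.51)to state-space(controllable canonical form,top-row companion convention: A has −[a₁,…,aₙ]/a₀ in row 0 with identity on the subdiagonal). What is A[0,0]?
Reachable canonical form for den = p^2 + 4.8*p + 3.51: top row of A = -[a₁,a₂,...,aₙ]/a₀, ones on the subdiagonal, zeros elsewhere.
A = [[-4.8, -3.51], [1, 0]].
A[0,0] = -4.8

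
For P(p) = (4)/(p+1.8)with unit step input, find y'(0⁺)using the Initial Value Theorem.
IVT: y'(0⁺) = lim_{p→∞} p²·Y(p) = lim_{p→∞} p·P(p).
deg(num) = 0, deg(den) = 1, relative degree = 1, so p·P(p) → (leading num)/(leading den) = 4/1 = 4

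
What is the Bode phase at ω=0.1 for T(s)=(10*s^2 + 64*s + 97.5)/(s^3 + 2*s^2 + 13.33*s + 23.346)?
Substitute s = j*0.1: T(j0.1) = 4.17764 + 0.0358132j.
∠T(j0.1) = atan2(Im, Re) = atan2(0.0358132, 4.17764) = 0.49°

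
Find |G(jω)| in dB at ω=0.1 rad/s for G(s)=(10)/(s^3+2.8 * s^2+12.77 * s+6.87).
Substitute s = j*0.1: G(j0.1) = 1.41244 - 0.263412j.
|G(j0.1)| = sqrt(Re² + Im²) = 1.437.
20*log₁₀(1.437) = 3.15 dB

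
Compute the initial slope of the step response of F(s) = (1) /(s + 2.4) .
IVT: y'(0⁺) = lim_{s→∞} s²·Y(s) = lim_{s→∞} s·F(s).
deg(num) = 0, deg(den) = 1, relative degree = 1, so s·F(s) → (leading num)/(leading den) = 1/1 = 1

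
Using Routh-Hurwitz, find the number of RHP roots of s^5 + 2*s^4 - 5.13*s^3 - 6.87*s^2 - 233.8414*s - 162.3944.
Routh array:
s^5: [1, -5.13, -233.8414]; s^4: [2, -6.87, -162.3944]; s^3: [-1.695, -152.6442]; s^2: [-186.981, -162.3944]; s^1: [-151.172]; s^0: [-162.3944]
First column: [1, 2, -1.695, -186.981, -151.172, -162.3944]. Sign changes = RHP roots = 1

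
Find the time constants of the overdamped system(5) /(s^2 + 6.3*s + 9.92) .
Overdamped: real poles at -3.2, -3.1. τ = -1/pole → τ₁ = 0.3125, τ₂ = 0.3226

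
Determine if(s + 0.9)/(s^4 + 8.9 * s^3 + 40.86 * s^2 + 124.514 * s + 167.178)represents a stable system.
Denominator: s^4 + 8.9*s^3 + 40.86*s^2 + 124.514*s + 167.178 = (s + 3.3)(s + 3.4)(s^2 + 2.2*s + 14.9). Poles: -1.1 + 3.7j, -1.1 - 3.7j, -3.3, -3.4. All Re(p)<0: Yes (stable)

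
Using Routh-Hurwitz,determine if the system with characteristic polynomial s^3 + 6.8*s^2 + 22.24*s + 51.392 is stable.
Routh array:
s^3: [1, 22.24]; s^2: [6.8, 51.392]; s^1: [14.6824]; s^0: [51.392]
First column: [1, 6.8, 14.6824, 51.392]. Sign changes = 0.
Yes, stable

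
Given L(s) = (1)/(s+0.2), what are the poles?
Set denominator = 0: s + 0.2 = 0 → Poles: -0.2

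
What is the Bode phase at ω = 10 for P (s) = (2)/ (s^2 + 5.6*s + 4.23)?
Substitute s = j*10: P(j10) = -0.0155624 - 0.00909985j.
∠P(j10) = atan2(Im, Re) = atan2(-0.00909985, -0.0155624) = -149.68°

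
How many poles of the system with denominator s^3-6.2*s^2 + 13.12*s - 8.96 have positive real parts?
s^3 - 6.2*s^2 + 13.12*s - 8.96 = (s - 1.4)(s^2 - 4.8*s + 6.4). Poles: 1.4, 2.4 + 0.8j, 2.4 - 0.8j. RHP poles (Re>0): 3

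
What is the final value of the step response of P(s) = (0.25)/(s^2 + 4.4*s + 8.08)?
FVT: lim_{t→∞} y(t) = lim_{s→0} s*Y(s) where Y(s) = P(s)/s.
= lim_{s→0} P(s) = P(0) = num(0)/den(0) = 0.25/8.08 = 0.03094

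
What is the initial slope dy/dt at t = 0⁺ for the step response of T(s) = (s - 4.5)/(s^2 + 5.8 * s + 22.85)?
IVT: y'(0⁺) = lim_{s→∞} s²·Y(s) = lim_{s→∞} s·T(s).
deg(num) = 1, deg(den) = 2, relative degree = 1, so s·T(s) → (leading num)/(leading den) = 1/1 = 1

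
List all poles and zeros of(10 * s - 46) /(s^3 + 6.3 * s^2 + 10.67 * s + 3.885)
Set denominator = 0: s^3 + 6.3*s^2 + 10.67*s + 3.885 = (s + 0.5)(s + 3.7)(s + 2.1) = 0 → Poles: -0.5, -2.1, -3.7
Set numerator = 0: 10*s - 46 = 0 → Zeros: 4.6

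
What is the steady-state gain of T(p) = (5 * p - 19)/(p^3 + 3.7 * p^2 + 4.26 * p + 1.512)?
DC gain = T(0) = num(0)/den(0) = -19/1.512 = -12.57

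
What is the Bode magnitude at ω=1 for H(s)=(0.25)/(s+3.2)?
Substitute s = j*1: H(j1) = 0.0711744 - 0.022242j.
|H(j1)| = sqrt(Re² + Im²) = 0.07457.
20*log₁₀(0.07457) = -22.55 dB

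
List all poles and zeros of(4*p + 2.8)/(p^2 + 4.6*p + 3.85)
Set denominator = 0: p^2 + 4.6*p + 3.85 = (p + 3.5)(p + 1.1) = 0 → Poles: -1.1, -3.5
Set numerator = 0: 4*p + 2.8 = 0 → Zeros: -0.7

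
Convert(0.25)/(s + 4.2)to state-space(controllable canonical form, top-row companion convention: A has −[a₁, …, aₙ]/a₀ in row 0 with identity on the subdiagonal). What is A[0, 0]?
Reachable canonical form for den = s + 4.2: top row of A = -[a₁,a₂,...,aₙ]/a₀, ones on the subdiagonal, zeros elsewhere.
A = [[-4.2]].
A[0,0] = -4.2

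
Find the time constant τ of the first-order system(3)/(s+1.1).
First-order system: τ = -1/pole. Pole = -1.1. τ = -1/(-1.1) = 0.9091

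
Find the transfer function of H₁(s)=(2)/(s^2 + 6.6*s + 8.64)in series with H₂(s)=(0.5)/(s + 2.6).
Series: H = H₁ · H₂ = (n₁·n₂)/(d₁·d₂).
Num: n₁·n₂ = 1. Den: d₁·d₂ = s^3 + 9.2*s^2 + 25.8*s + 22.464.
H(s) = (1)/(s^3 + 9.2*s^2 + 25.8*s + 22.464)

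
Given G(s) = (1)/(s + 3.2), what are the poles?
Set denominator = 0: s + 3.2 = 0 → Poles: -3.2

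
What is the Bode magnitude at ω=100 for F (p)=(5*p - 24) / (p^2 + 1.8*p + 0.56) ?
Substitute p = j*100: F(j100) = 0.00329917 - 0.0499434j.
|F(j100)| = sqrt(Re² + Im²) = 0.05005.
20*log₁₀(0.05005) = -26.01 dB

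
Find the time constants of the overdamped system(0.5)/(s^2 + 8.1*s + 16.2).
Overdamped: real poles at -3.6, -4.5. τ = -1/pole → τ₁ = 0.2778, τ₂ = 0.2222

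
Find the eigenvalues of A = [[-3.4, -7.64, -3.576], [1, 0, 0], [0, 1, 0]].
Eigenvalues solve det(λI - A) = 0.
Characteristic polynomial: λ^3 + 3.4*λ^2 + 7.64*λ + 3.576 = 0.
Factor: (λ + 0.6)(λ^2 + 2.8*λ + 5.96) = 0.
Roots: -0.6, -1.4 + 2j, -1.4 - 2j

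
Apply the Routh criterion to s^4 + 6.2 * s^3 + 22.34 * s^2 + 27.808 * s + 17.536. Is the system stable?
Routh array:
s^4: [1, 22.34, 17.536]; s^3: [6.2, 27.808]; s^2: [17.8548, 17.536]; s^1: [21.7187]; s^0: [17.536]
First column: [1, 6.2, 17.8548, 21.7187, 17.536]. Sign changes = 0.
Yes, stable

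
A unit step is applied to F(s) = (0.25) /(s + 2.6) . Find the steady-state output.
FVT: lim_{t→∞} y(t) = lim_{s→0} s*Y(s) where Y(s) = F(s)/s.
= lim_{s→0} F(s) = F(0) = num(0)/den(0) = 0.25/2.6 = 0.09615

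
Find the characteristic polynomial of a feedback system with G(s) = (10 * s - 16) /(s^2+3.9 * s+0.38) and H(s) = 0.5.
Characteristic poly = G_den * H_den + G_num * H_num = (s^2 + 3.9*s + 0.38) + (5*s - 8) = s^2 + 8.9*s - 7.62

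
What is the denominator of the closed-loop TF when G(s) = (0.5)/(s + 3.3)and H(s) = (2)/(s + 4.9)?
Characteristic poly = G_den * H_den + G_num * H_num = (s^2 + 8.2*s + 16.17) + (1) = s^2 + 8.2*s + 17.17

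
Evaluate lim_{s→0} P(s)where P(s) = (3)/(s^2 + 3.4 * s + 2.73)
DC gain = P(0) = num(0)/den(0) = 3/2.73 = 1.099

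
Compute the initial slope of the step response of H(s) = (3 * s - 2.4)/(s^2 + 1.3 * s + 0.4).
IVT: y'(0⁺) = lim_{s→∞} s²·Y(s) = lim_{s→∞} s·H(s).
deg(num) = 1, deg(den) = 2, relative degree = 1, so s·H(s) → (leading num)/(leading den) = 3/1 = 3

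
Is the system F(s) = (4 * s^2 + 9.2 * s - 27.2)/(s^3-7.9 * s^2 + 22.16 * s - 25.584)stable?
Denominator: s^3 - 7.9*s^2 + 22.16*s - 25.584 = (s - 3.9)(s^2 - 4*s + 6.56). Poles: 2 + 1.6j, 2 - 1.6j, 3.9. All Re(p)<0: No (unstable)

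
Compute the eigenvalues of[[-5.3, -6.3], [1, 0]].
Eigenvalues solve det(λI - A) = 0.
Characteristic polynomial: λ^2 + 5.3*λ + 6.3 = 0.
Factor: (λ + 3.5)(λ + 1.8) = 0.
Roots: -1.8, -3.5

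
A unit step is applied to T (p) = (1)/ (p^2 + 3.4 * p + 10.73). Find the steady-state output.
FVT: lim_{t→∞} y(t) = lim_{p→0} p*Y(p) where Y(p) = T(p)/p.
= lim_{p→0} T(p) = T(0) = num(0)/den(0) = 1/10.73 = 0.0932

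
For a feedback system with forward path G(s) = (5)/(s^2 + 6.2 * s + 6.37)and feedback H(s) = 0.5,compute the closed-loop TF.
Closed-loop T = G/(1+GH).
Numerator: G_num * H_den = 5.
Denominator: G_den * H_den + G_num * H_num = (s^2 + 6.2*s + 6.37) + (2.5) = s^2 + 6.2*s + 8.87.
T(s) = (5)/(s^2 + 6.2*s + 8.87)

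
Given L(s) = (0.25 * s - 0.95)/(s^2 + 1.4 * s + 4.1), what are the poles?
Set denominator = 0: s^2 + 1.4*s + 4.1 = 0 → Poles: -0.7 + 1.9j, -0.7 - 1.9j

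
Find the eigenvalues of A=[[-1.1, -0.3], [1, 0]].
Eigenvalues solve det(λI - A) = 0.
Characteristic polynomial: λ^2 + 1.1*λ + 0.3 = 0.
Factor: (λ + 0.5)(λ + 0.6) = 0.
Roots: -0.5, -0.6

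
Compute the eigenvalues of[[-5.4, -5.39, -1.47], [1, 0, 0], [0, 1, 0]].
Eigenvalues solve det(λI - A) = 0.
Characteristic polynomial: λ^3 + 5.4*λ^2 + 5.39*λ + 1.47 = 0.
Factor: (λ + 0.5)(λ + 4.2)(λ + 0.7) = 0.
Roots: -0.5, -0.7, -4.2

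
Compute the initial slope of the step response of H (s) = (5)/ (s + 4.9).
IVT: y'(0⁺) = lim_{s→∞} s²·Y(s) = lim_{s→∞} s·H(s).
deg(num) = 0, deg(den) = 1, relative degree = 1, so s·H(s) → (leading num)/(leading den) = 5/1 = 5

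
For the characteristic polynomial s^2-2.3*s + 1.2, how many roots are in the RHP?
s^2 - 2.3*s + 1.2 = (s - 0.8)(s - 1.5). Poles: 0.8, 1.5. RHP poles (Re>0): 2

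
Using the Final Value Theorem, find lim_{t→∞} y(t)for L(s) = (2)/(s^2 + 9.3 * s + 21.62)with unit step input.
FVT: lim_{t→∞} y(t) = lim_{s→0} s*Y(s) where Y(s) = L(s)/s.
= lim_{s→0} L(s) = L(0) = num(0)/den(0) = 2/21.62 = 0.09251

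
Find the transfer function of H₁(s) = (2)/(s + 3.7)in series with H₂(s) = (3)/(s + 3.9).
Series: H = H₁ · H₂ = (n₁·n₂)/(d₁·d₂).
Num: n₁·n₂ = 6. Den: d₁·d₂ = s^2 + 7.6*s + 14.43.
H(s) = (6)/(s^2 + 7.6*s + 14.43)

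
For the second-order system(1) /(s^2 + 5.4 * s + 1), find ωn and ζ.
Standard form: ωn²/(s²+2ζωn·s+ωn²).
const=1=ωn² → ωn=1, s coeff=5.4=2ζωn → ζ=2.7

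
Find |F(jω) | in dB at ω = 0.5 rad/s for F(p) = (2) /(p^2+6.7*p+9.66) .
Substitute p = j*0.5: F(j0.5) = 0.188633 - 0.0671541j.
|F(j0.5)| = sqrt(Re² + Im²) = 0.2002.
20*log₁₀(0.2002) = -13.97 dB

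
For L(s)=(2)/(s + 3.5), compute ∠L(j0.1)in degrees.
Substitute s = j*0.1: L(j0.1) = 0.570962 - 0.0163132j.
∠L(j0.1) = atan2(Im, Re) = atan2(-0.0163132, 0.570962) = -1.64°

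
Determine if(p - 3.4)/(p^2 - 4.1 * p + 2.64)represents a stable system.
Denominator: p^2 - 4.1*p + 2.64 = (p - 3.3)(p - 0.8). Poles: 0.8, 3.3. All Re(p)<0: No (unstable)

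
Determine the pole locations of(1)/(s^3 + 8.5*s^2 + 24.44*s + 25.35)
Set denominator = 0: s^3 + 8.5*s^2 + 24.44*s + 25.35 = (s + 3.9)(s^2 + 4.6*s + 6.5) = 0 → Poles: -2.3 + 1.1j, -2.3 - 1.1j, -3.9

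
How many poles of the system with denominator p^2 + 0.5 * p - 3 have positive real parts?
p^2 + 0.5*p - 3 = (p - 1.5)(p + 2). Poles: -2, 1.5. RHP poles (Re>0): 1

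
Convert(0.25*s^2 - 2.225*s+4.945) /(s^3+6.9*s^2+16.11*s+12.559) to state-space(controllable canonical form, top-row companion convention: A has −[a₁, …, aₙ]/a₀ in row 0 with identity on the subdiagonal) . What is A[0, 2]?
Reachable canonical form for den = s^3 + 6.9*s^2 + 16.11*s + 12.559: top row of A = -[a₁,a₂,...,aₙ]/a₀, ones on the subdiagonal, zeros elsewhere.
A = [[-6.9, -16.11, -12.559], [1, 0, 0], [0, 1, 0]].
A[0,2] = -12.559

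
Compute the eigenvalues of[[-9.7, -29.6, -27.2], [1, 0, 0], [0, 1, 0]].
Eigenvalues solve det(λI - A) = 0.
Characteristic polynomial: λ^3 + 9.7*λ^2 + 29.6*λ + 27.2 = 0.
Factor: (λ + 4)(λ + 4)(λ + 1.7) = 0.
Roots: -1.7, -4, -4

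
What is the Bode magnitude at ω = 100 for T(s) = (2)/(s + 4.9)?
Substitute s = j*100: T(j100) = 0.000977653 - 0.0199521j.
|T(j100)| = sqrt(Re² + Im²) = 0.01998.
20*log₁₀(0.01998) = -33.99 dB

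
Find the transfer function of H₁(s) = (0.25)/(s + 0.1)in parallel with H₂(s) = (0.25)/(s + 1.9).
Parallel: H = H₁ + H₂ = (n₁·d₂ + n₂·d₁)/(d₁·d₂).
n₁·d₂ = 0.25*s + 0.475. n₂·d₁ = 0.25*s + 0.025. Sum = 0.5*s + 0.5. d₁·d₂ = s^2 + 2*s + 0.19.
H(s) = (0.5*s + 0.5)/(s^2 + 2*s + 0.19)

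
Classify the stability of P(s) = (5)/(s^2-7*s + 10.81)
Denominator: s^2 - 7*s + 10.81 = (s - 2.3)(s - 4.7). Poles: 2.3, 4.7. Unstable (2 pole(s) in RHP)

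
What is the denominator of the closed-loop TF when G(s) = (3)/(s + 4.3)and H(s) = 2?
Characteristic poly = G_den * H_den + G_num * H_num = (s + 4.3) + (6) = s + 10.3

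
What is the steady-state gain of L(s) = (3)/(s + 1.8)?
DC gain = L(0) = num(0)/den(0) = 3/1.8 = 1.667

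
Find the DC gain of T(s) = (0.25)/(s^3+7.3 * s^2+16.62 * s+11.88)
DC gain = T(0) = num(0)/den(0) = 0.25/11.88 = 0.02104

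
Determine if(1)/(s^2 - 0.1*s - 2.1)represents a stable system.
Denominator: s^2 - 0.1*s - 2.1 = (s - 1.5)(s + 1.4). Poles: -1.4, 1.5. All Re(p)<0: No (unstable)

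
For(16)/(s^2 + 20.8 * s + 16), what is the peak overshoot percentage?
Standard form: ωn²/(s²+2ζωn·s+ωn²) → ωn = 4, ζ = 2.6.
ζ ≥ 1, so the response is non-oscillatory: peak overshoot = 0%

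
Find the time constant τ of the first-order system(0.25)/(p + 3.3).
First-order system: τ = -1/pole. Pole = -3.3. τ = -1/(-3.3) = 0.303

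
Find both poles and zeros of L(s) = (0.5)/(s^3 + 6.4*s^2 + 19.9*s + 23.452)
Set denominator = 0: s^3 + 6.4*s^2 + 19.9*s + 23.452 = (s + 2.2)(s^2 + 4.2*s + 10.66) = 0 → Poles: -2.1 + 2.5j, -2.1 - 2.5j, -2.2
Numerator is a nonzero constant (0.5) → Zeros: none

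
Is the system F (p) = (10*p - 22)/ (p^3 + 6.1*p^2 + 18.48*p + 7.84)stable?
Denominator: p^3 + 6.1*p^2 + 18.48*p + 7.84 = (p + 0.5)(p^2 + 5.6*p + 15.68). Poles: -0.5, -2.8 + 2.8j, -2.8 - 2.8j. All Re(p)<0: Yes (stable)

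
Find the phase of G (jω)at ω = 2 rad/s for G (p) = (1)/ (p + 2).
Substitute p = j*2: G(j2) = 0.25 - 0.25j.
∠G(j2) = atan2(Im, Re) = atan2(-0.25, 0.25) = -45.00°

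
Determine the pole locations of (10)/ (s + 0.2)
Set denominator = 0: s + 0.2 = 0 → Poles: -0.2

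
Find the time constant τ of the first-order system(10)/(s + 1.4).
First-order system: τ = -1/pole. Pole = -1.4. τ = -1/(-1.4) = 0.7143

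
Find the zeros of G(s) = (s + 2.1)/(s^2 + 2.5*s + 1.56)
Set numerator = 0: s + 2.1 = 0 → Zeros: -2.1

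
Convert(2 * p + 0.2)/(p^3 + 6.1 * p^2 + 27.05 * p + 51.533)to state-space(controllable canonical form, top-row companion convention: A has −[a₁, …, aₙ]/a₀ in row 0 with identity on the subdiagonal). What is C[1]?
Reachable canonical form: C = numerator coefficients (right-aligned, zero-padded to length n).
num = 2*p + 0.2, C = [[0, 2, 0.2]].
C[1] = 2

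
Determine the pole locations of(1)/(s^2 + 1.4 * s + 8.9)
Set denominator = 0: s^2 + 1.4*s + 8.9 = 0 → Poles: -0.7 + 2.9j, -0.7 - 2.9j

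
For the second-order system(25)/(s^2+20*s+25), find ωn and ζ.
Standard form: ωn²/(s²+2ζωn·s+ωn²).
const=25=ωn² → ωn=5, s coeff=20=2ζωn → ζ=2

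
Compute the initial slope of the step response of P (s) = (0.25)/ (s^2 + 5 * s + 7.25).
IVT: y'(0⁺) = lim_{s→∞} s²·Y(s) = lim_{s→∞} s·P(s).
deg(num) = 0, deg(den) = 2, relative degree = 2 ≥ 2, so s·P(s) → 0. Initial slope = 0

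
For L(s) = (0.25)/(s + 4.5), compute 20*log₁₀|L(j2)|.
Substitute s = j*2: L(j2) = 0.0463918 - 0.0206186j.
|L(j2)| = sqrt(Re² + Im²) = 0.05077.
20*log₁₀(0.05077) = -25.89 dB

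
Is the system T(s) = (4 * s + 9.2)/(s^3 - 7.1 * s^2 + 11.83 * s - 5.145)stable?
Denominator: s^3 - 7.1*s^2 + 11.83*s - 5.145 = (s - 1.5)(s - 0.7)(s - 4.9). Poles: 0.7, 1.5, 4.9. All Re(p)<0: No (unstable)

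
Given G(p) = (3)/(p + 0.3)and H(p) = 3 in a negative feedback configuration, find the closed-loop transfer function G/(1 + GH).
Closed-loop T = G/(1+GH).
Numerator: G_num * H_den = 3.
Denominator: G_den * H_den + G_num * H_num = (p + 0.3) + (9) = p + 9.3.
T(p) = (3)/(p + 9.3)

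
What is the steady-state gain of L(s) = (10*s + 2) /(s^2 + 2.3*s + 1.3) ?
DC gain = L(0) = num(0)/den(0) = 2/1.3 = 1.538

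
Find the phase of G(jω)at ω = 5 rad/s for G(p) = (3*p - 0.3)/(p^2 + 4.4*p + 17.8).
Substitute p = j*5: G(j5) = 0.619887 - 0.189236j.
∠G(j5) = atan2(Im, Re) = atan2(-0.189236, 0.619887) = -16.98°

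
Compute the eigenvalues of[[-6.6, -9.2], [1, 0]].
Eigenvalues solve det(λI - A) = 0.
Characteristic polynomial: λ^2 + 6.6*λ + 9.2 = 0.
Factor: (λ + 4.6)(λ + 2) = 0.
Roots: -2, -4.6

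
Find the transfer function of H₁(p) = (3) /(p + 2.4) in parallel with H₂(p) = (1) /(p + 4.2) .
Parallel: H = H₁ + H₂ = (n₁·d₂ + n₂·d₁)/(d₁·d₂).
n₁·d₂ = 3*p + 12.6. n₂·d₁ = p + 2.4. Sum = 4*p + 15. d₁·d₂ = p^2 + 6.6*p + 10.08.
H(p) = (4*p + 15)/(p^2 + 6.6*p + 10.08)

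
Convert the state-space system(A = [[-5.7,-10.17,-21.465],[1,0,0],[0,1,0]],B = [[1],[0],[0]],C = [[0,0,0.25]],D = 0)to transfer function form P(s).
P(s) = C(sI - A)⁻¹B + D.
Characteristic polynomial det(sI - A) = s^3 + 5.7*s^2 + 10.17*s + 21.465.
Numerator from C·adj(sI-A)·B + D·det(sI-A) = 0.25.
P(s) = (0.25)/(s^3 + 5.7*s^2 + 10.17*s + 21.465)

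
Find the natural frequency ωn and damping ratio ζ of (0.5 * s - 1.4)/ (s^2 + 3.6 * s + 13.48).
Underdamped: complex pole -1.8 + 3.2j. ωn = |pole| = 3.672, ζ = -Re(pole)/ωn = 0.4903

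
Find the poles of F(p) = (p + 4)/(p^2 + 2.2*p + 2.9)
Set denominator = 0: p^2 + 2.2*p + 2.9 = 0 → Poles: -1.1 + 1.3j, -1.1 - 1.3j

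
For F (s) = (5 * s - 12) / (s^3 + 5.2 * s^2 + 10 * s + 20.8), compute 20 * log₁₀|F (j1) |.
Substitute s = j*1: F(j1) = -0.438402 + 0.573437j.
|F(j1)| = sqrt(Re² + Im²) = 0.7218.
20*log₁₀(0.7218) = -2.83 dB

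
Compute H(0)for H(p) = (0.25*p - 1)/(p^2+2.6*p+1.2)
DC gain = H(0) = num(0)/den(0) = -1/1.2 = -0.8333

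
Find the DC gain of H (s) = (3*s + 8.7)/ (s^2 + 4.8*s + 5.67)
DC gain = H(0) = num(0)/den(0) = 8.7/5.67 = 1.534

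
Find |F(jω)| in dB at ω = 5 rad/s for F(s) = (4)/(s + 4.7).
Substitute s = j*5: F(j5) = 0.399236 - 0.424719j.
|F(j5)| = sqrt(Re² + Im²) = 0.5829.
20*log₁₀(0.5829) = -4.69 dB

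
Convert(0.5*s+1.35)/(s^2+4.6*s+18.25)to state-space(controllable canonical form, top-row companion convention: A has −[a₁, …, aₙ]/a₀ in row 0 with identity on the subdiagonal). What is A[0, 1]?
Reachable canonical form for den = s^2 + 4.6*s + 18.25: top row of A = -[a₁,a₂,...,aₙ]/a₀, ones on the subdiagonal, zeros elsewhere.
A = [[-4.6, -18.25], [1, 0]].
A[0,1] = -18.25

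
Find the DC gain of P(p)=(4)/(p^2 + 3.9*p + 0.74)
DC gain = P(0) = num(0)/den(0) = 4/0.74 = 5.405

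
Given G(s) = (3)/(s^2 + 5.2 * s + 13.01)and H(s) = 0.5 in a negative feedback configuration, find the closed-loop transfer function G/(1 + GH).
Closed-loop T = G/(1+GH).
Numerator: G_num * H_den = 3.
Denominator: G_den * H_den + G_num * H_num = (s^2 + 5.2*s + 13.01) + (1.5) = s^2 + 5.2*s + 14.51.
T(s) = (3)/(s^2 + 5.2*s + 14.51)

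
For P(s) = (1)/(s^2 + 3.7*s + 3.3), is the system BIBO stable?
Denominator: s^2 + 3.7*s + 3.3 = (s + 1.5)(s + 2.2). Poles: -1.5, -2.2. All Re(p)<0: Yes (stable)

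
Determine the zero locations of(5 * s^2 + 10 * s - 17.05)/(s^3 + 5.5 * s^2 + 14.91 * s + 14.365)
Set numerator = 0: 5*s^2 + 10*s - 17.05 = 5*(s - 1.1)(s + 3.1) = 0 → Zeros: -3.1, 1.1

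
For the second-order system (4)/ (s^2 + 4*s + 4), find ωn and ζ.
Standard form: ωn²/(s²+2ζωn·s+ωn²).
const=4=ωn² → ωn=2, s coeff=4=2ζωn → ζ=1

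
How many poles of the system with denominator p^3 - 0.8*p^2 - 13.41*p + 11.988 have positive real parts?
p^3 - 0.8*p^2 - 13.41*p + 11.988 = (p - 3.6)(p + 3.7)(p - 0.9). Poles: -3.7, 0.9, 3.6. RHP poles (Re>0): 2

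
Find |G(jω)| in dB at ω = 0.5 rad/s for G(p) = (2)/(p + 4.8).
Substitute p = j*0.5: G(j0.5) = 0.412194 - 0.0429369j.
|G(j0.5)| = sqrt(Re² + Im²) = 0.4144.
20*log₁₀(0.4144) = -7.65 dB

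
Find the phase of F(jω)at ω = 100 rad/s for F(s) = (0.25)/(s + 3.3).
Substitute s = j*100: F(j100) = 8.24103e-05 - 0.00249728j.
∠F(j100) = atan2(Im, Re) = atan2(-0.00249728, 8.24103e-05) = -88.11°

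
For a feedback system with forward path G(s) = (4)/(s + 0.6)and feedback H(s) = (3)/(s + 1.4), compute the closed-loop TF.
Closed-loop T = G/(1+GH).
Numerator: G_num * H_den = 4*s + 5.6.
Denominator: G_den * H_den + G_num * H_num = (s^2 + 2*s + 0.84) + (12) = s^2 + 2*s + 12.84.
T(s) = (4*s + 5.6)/(s^2 + 2*s + 12.84)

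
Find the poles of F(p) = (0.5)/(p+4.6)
Set denominator = 0: p + 4.6 = 0 → Poles: -4.6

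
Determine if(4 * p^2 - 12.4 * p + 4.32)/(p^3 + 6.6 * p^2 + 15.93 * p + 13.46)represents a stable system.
Denominator: p^3 + 6.6*p^2 + 15.93*p + 13.46 = (p + 2)(p^2 + 4.6*p + 6.73). Poles: -2, -2.3 + 1.2j, -2.3 - 1.2j. All Re(p)<0: Yes (stable)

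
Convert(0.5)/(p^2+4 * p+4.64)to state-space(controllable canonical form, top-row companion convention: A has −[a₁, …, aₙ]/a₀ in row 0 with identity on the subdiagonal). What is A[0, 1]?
Reachable canonical form for den = p^2 + 4*p + 4.64: top row of A = -[a₁,a₂,...,aₙ]/a₀, ones on the subdiagonal, zeros elsewhere.
A = [[-4, -4.64], [1, 0]].
A[0,1] = -4.64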